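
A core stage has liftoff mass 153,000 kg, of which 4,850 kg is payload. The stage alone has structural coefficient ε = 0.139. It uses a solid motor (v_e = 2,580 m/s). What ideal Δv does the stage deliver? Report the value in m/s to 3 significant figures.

Stage wet mass = m₀ − payload = 153,000 − 4,850 = 148,150 kg.
Stage dry mass = ε × stage wet mass = 0.139 × 148,150 = 20,592.9 kg.
Burnout mass m_f = stage dry + payload = 20,592.9 + 4,850 = 25,442.9 kg.
Δv = v_e · ln(153,000/25,442.9) = 2580.0 × ln(6.013) = 2580.0 × 1.7940 ≈ 4629 m/s.

Δv ≈ 4630 m/s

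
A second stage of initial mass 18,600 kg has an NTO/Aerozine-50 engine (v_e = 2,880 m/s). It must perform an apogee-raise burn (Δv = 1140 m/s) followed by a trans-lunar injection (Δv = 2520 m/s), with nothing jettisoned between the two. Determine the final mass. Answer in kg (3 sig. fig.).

After the first burn: m = 18600 × exp(−1140/2880.0) = 18600 × 0.67312 = 12,520 kg.
After the second burn: m = 12,520 × exp(−2520/2880.0) = 12,520 × 0.41686 = 5,219.09 kg.

final mass ≈ 5220 kg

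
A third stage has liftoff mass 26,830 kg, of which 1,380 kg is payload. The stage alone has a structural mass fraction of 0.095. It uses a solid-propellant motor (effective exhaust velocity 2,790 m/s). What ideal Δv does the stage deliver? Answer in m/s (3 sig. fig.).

Δv ≈ 5450 m/s

Stage wet mass = m₀ − payload = 26,830 − 1,380 = 25,450 kg.
Stage dry mass = ε × stage wet mass = 0.095 × 25,450 = 2,417.75 kg.
Burnout mass m_f = stage dry + payload = 2,417.75 + 1,380 = 3,797.75 kg.
Δv = v_e · ln(26,830/3,797.75) = 2790.0 × ln(7.065) = 2790.0 × 1.9551 ≈ 5455 m/s.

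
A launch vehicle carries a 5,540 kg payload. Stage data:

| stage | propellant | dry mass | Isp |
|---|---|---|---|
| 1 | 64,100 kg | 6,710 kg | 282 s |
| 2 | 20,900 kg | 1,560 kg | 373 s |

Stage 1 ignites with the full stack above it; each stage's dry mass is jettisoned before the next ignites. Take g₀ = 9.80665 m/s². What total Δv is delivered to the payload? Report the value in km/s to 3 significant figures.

Δv ≈ 7.91 km/s

Ignition mass of stage 1 = 64,100+6,710 + 20,900+1,560 + 5,540 = 98,810 kg.
Stage 1: m₀ = 98,810 kg, m_f = 98,810 − 64,100 = 34,710 kg; Δv = 282×9.80665×ln(2.847) = 2765.5×1.0462 ≈ 2893 m/s.
Stage 2: m₀ = 28,000 kg, m_f = 28,000 − 20,900 = 7,100 kg; Δv = 373×9.80665×ln(3.944) = 3657.9×1.3721 ≈ 5019 m/s.
Total Δv = 2893 + 5019 = 7912 m/s.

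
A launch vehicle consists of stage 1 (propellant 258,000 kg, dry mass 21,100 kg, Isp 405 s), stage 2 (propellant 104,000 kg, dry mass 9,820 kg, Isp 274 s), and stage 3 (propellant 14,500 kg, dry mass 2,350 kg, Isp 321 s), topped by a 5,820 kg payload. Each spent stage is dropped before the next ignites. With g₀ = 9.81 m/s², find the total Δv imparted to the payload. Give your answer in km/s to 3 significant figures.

Δv ≈ 10.9 km/s

Ignition mass of stage 1 = 258,000+21,100 + 104,000+9,820 + 14,500+2,350 + 5,820 = 415,590 kg.
Stage 1: m₀ = 415,590 kg, m_f = 415,590 − 258,000 = 157,590 kg; Δv = 405×9.81×ln(2.637) = 3973.1×0.9697 ≈ 3853 m/s.
Stage 2: m₀ = 136,490 kg, m_f = 136,490 − 104,000 = 32,490 kg; Δv = 274×9.81×ln(4.201) = 2687.9×1.4353 ≈ 3858 m/s.
Stage 3: m₀ = 22,670 kg, m_f = 22,670 − 14,500 = 8,170 kg; Δv = 321×9.81×ln(2.775) = 3149.0×1.0206 ≈ 3214 m/s.
Total Δv = 3853 + 3858 + 3214 = 10925 m/s.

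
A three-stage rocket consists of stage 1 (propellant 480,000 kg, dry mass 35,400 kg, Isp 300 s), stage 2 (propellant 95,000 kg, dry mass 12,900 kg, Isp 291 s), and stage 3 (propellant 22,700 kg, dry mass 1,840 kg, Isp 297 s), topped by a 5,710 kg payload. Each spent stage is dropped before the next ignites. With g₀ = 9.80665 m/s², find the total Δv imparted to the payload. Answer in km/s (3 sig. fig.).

Ignition mass of stage 1 = 480,000+35,400 + 95,000+12,900 + 22,700+1,840 + 5,710 = 653,550 kg.
Stage 1: m₀ = 653,550 kg, m_f = 653,550 − 480,000 = 173,550 kg; Δv = 300×9.80665×ln(3.766) = 2942.0×1.3260 ≈ 3901 m/s.
Stage 2: m₀ = 138,150 kg, m_f = 138,150 − 95,000 = 43,150 kg; Δv = 291×9.80665×ln(3.202) = 2853.7×1.1637 ≈ 3321 m/s.
Stage 3: m₀ = 30,250 kg, m_f = 30,250 − 22,700 = 7,550 kg; Δv = 297×9.80665×ln(4.007) = 2912.6×1.3879 ≈ 4043 m/s.
Total Δv = 3901 + 3321 + 4043 = 11265 m/s.

Δv ≈ 11.3 km/s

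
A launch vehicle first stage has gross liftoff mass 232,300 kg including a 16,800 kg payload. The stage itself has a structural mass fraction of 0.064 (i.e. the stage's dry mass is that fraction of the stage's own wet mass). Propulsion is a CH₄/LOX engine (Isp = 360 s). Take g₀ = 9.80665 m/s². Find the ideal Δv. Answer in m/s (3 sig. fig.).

Δv ≈ 7160 m/s

Stage wet mass = m₀ − payload = 232,300 − 16,800 = 215,500 kg.
Stage dry mass = ε × stage wet mass = 0.064 × 215,500 = 13,792 kg.
Burnout mass m_f = stage dry + payload = 13,792 + 16,800 = 30,592 kg.
v_e = Isp · g₀ = 360 × 9.80665 = 3530.4 m/s.
By the Tsiolkovsky rocket equation, Δv = v_e · ln(232,300/30,592) = 3530.4 × ln(7.593) = 3530.4 × 2.0273 ≈ 7157 m/s.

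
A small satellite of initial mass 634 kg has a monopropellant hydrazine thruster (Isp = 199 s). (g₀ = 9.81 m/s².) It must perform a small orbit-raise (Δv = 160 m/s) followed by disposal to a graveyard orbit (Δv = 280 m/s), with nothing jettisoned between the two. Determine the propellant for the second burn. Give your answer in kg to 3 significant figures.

propellant for the second burn ≈ 78.0 kg

v_e = Isp · g₀ = 199 × 9.81 = 1952.2 m/s.
After the first burn: m = 634 × exp(−160/1952.2) = 634 × 0.92131 = 584.111 kg.
After the second burn: m = 584.111 × exp(−280/1952.2) = 584.111 × 0.86638 = 506.062 kg.
Second-burn propellant = 584.111 − 506.062 = 78.049 kg.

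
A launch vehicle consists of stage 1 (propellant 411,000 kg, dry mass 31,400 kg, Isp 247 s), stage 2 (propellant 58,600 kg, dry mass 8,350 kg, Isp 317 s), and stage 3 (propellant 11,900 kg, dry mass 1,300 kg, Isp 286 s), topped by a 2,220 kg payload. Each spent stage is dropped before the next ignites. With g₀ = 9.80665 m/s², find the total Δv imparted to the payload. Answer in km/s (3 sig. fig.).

Ignition mass of stage 1 = 411,000+31,400 + 58,600+8,350 + 11,900+1,300 + 2,220 = 524,770 kg.
Stage 1: m₀ = 524,770 kg, m_f = 524,770 − 411,000 = 113,770 kg; Δv = 247×9.80665×ln(4.613) = 2422.2×1.5288 ≈ 3703 m/s.
Stage 2: m₀ = 82,370 kg, m_f = 82,370 − 58,600 = 23,770 kg; Δv = 317×9.80665×ln(3.465) = 3108.7×1.2428 ≈ 3863 m/s.
Stage 3: m₀ = 15,420 kg, m_f = 15,420 − 11,900 = 3,520 kg; Δv = 286×9.80665×ln(4.381) = 2804.7×1.4772 ≈ 4143 m/s.
Total Δv = 3703 + 3863 + 4143 = 11709 m/s.

Δv ≈ 11.7 km/s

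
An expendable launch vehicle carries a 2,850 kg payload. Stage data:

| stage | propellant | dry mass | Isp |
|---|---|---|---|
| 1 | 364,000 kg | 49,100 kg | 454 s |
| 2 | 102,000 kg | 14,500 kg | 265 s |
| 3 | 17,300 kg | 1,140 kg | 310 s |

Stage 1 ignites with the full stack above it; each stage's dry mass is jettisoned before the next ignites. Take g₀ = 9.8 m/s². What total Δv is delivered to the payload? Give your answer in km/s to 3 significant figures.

Δv ≈ 13.4 km/s

Ignition mass of stage 1 = 364,000+49,100 + 102,000+14,500 + 17,300+1,140 + 2,850 = 550,890 kg.
Stage 1: m₀ = 550,890 kg, m_f = 550,890 − 364,000 = 186,890 kg; Δv = 454×9.8×ln(2.948) = 4449.2×1.0810 ≈ 4810 m/s.
Stage 2: m₀ = 137,790 kg, m_f = 137,790 − 102,000 = 35,790 kg; Δv = 265×9.8×ln(3.85) = 2597.0×1.3481 ≈ 3501 m/s.
Stage 3: m₀ = 21,290 kg, m_f = 21,290 − 17,300 = 3,990 kg; Δv = 310×9.8×ln(5.336) = 3038.0×1.6744 ≈ 5087 m/s.
Total Δv = 4810 + 3501 + 5087 = 13398 m/s.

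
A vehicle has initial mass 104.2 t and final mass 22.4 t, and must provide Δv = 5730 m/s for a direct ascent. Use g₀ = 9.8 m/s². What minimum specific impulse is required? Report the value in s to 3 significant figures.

Isp ≈ 380 s

ln(m₀/m_f) = ln(104200/22400) = ln(4.652) = 1.5373.
v_e = Δv / ln(m₀/m_f) = 5730 / 1.5373 = 3727.4 m/s.
Isp = v_e / g₀ = 3727.4 / 9.8 = 380.4 s.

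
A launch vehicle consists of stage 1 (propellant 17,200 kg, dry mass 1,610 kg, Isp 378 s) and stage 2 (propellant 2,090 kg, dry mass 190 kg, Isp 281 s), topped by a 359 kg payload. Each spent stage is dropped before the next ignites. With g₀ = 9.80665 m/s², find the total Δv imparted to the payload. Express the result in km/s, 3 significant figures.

Ignition mass of stage 1 = 17,200+1,610 + 2,090+190 + 359 = 21,449 kg.
Stage 1: m₀ = 21,449 kg, m_f = 21,449 − 17,200 = 4,249 kg; Δv = 378×9.80665×ln(5.048) = 3706.9×1.6190 ≈ 6001 m/s.
Stage 2: m₀ = 2,639 kg, m_f = 2,639 − 2,090 = 549 kg; Δv = 281×9.80665×ln(4.807) = 2755.7×1.5701 ≈ 4327 m/s.
Total Δv = 6001 + 4327 = 10328 m/s.

Δv ≈ 10.3 km/s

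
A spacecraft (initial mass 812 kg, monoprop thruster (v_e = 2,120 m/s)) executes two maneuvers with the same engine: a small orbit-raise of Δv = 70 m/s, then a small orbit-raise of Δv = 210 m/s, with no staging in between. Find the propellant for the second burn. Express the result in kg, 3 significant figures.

After the first burn: m = 812 × exp(−70/2120.0) = 812 × 0.96752 = 785.626 kg.
After the second burn: m = 785.626 × exp(−210/2120.0) = 785.626 × 0.90569 = 711.534 kg.
Second-burn propellant = 785.626 − 711.534 = 74.092 kg.

propellant for the second burn ≈ 74.1 kg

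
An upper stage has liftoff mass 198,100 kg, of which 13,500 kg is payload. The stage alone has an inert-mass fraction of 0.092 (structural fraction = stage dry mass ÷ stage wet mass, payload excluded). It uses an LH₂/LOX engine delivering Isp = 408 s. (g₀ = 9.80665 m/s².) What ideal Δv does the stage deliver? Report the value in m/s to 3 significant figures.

Δv ≈ 7490 m/s

Stage wet mass = m₀ − payload = 198,100 − 13,500 = 184,600 kg.
Stage dry mass = ε × stage wet mass = 0.092 × 184,600 = 16,983.2 kg.
Burnout mass m_f = stage dry + payload = 16,983.2 + 13,500 = 30,483.2 kg.
v_e = Isp · g₀ = 408 × 9.80665 = 4001.1 m/s.
Δv = v_e · ln(198,100/30,483.2) = 4001.1 × ln(6.499) = 4001.1 × 1.8716 ≈ 7488 m/s.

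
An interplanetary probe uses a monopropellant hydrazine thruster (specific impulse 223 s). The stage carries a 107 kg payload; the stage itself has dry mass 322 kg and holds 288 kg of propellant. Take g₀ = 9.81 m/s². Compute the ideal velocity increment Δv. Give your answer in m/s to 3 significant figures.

v_e = Isp · g₀ = 223 × 9.81 = 2187.6 m/s.
m₀ = payload + dry + propellant = 107 + 322 + 288 = 717 kg.
m_f = payload + dry = 107 + 322 = 429 kg.
By the Tsiolkovsky rocket equation, Δv = v_e · ln(m₀/m_f) = 2187.6 × ln(1.671) = 2187.6 × 0.5136 ≈ 1123.6 m/s.

Δv ≈ 1120 m/s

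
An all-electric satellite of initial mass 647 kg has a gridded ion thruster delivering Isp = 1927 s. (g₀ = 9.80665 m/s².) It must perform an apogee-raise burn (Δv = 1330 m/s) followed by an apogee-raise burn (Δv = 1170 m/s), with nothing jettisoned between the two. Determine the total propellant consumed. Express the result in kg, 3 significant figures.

total propellant consumed ≈ 80.2 kg

v_e = Isp · g₀ = 1927 × 9.80665 = 18897.4 m/s.
After the first burn: m = 647 × exp(−1330/18897.4) = 647 × 0.93204 = 603.03 kg.
After the second burn: m = 603.03 × exp(−1170/18897.4) = 603.03 × 0.93996 = 566.824 kg.
Total propellant = m₀ − m_final = 647 − 566.824 = 80.176 kg.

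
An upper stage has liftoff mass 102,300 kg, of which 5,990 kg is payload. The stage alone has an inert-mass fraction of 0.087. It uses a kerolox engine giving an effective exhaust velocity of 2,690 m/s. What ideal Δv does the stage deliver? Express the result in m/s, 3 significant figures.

Stage wet mass = m₀ − payload = 102,300 − 5,990 = 96,310 kg.
Stage dry mass = ε × stage wet mass = 0.087 × 96,310 = 8,378.97 kg.
Burnout mass m_f = stage dry + payload = 8,378.97 + 5,990 = 14,368.97 kg.
From the ideal rocket equation, Δv = v_e · ln(102,300/14,368.97) = 2690.0 × ln(7.12) = 2690.0 × 1.9628 ≈ 5280 m/s.

Δv ≈ 5280 m/s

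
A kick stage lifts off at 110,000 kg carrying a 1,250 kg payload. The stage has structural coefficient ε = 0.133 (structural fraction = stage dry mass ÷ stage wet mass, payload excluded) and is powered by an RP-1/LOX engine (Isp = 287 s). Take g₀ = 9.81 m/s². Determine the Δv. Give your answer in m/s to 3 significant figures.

Stage wet mass = m₀ − payload = 110,000 − 1,250 = 108,750 kg.
Stage dry mass = ε × stage wet mass = 0.133 × 108,750 = 14,463.8 kg.
Burnout mass m_f = stage dry + payload = 14,463.8 + 1,250 = 15,713.8 kg.
v_e = Isp · g₀ = 287 × 9.81 = 2815.5 m/s.
Δv = v_e · ln(110,000/15,713.8) = 2815.5 × ln(7) = 2815.5 × 1.9459 ≈ 5479 m/s.

Δv ≈ 5480 m/s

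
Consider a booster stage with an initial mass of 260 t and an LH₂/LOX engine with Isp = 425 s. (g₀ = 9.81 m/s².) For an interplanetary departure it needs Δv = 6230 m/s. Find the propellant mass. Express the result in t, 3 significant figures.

v_e = Isp · g₀ = 425 × 9.81 = 4169.2 m/s.
By the Tsiolkovsky rocket equation, m₀/m_f = exp(Δv / v_e) = exp(6230 / 4169.2) = exp(1.4943) = 4.4561.
m_f = 260 / 4.4561 = 58.347 t, so propellant = m₀ − m_f = 260 − 58.347 = 201.653 t.

propellant mass ≈ 202 t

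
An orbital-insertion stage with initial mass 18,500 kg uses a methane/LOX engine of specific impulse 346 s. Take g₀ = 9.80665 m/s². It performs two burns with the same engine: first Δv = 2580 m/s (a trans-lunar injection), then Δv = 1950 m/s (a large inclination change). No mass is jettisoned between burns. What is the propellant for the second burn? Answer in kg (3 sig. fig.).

propellant for the second burn ≈ 3780 kg

v_e = Isp · g₀ = 346 × 9.80665 = 3393.1 m/s.
After the first burn: m = 18500 × exp(−2580/3393.1) = 18500 × 0.46750 = 8,648.75 kg.
After the second burn: m = 8,648.75 × exp(−1950/3393.1) = 8,648.75 × 0.56288 = 4,868.21 kg.
Second-burn propellant = 8,648.75 − 4,868.21 = 3,780.54 kg.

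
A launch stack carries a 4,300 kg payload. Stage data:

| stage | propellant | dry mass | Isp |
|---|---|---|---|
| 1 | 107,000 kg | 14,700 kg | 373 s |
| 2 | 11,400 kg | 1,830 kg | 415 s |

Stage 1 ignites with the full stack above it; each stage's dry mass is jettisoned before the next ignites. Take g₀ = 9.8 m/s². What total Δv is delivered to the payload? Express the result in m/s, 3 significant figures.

Δv ≈ 9620 m/s

Ignition mass of stage 1 = 107,000+14,700 + 11,400+1,830 + 4,300 = 139,230 kg.
Stage 1: m₀ = 139,230 kg, m_f = 139,230 − 107,000 = 32,230 kg; Δv = 373×9.8×ln(4.32) = 3655.4×1.4632 ≈ 5349 m/s.
Stage 2: m₀ = 17,530 kg, m_f = 17,530 − 11,400 = 6,130 kg; Δv = 415×9.8×ln(2.86) = 4067.0×1.0507 ≈ 4273 m/s.
Total Δv = 5349 + 4273 = 9622 m/s.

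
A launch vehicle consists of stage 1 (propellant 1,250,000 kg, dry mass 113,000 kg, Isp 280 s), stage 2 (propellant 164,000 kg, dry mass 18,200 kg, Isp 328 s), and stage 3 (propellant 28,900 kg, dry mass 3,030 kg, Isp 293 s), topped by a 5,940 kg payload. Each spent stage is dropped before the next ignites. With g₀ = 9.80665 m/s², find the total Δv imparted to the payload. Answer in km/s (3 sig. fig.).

Δv ≈ 12.8 km/s

Ignition mass of stage 1 = 1,250,000+113,000 + 164,000+18,200 + 28,900+3,030 + 5,940 = 1,583,070 kg.
Stage 1: m₀ = 1,583,070 kg, m_f = 1,583,070 − 1,250,000 = 333,070 kg; Δv = 280×9.80665×ln(4.753) = 2745.9×1.5588 ≈ 4280 m/s.
Stage 2: m₀ = 220,070 kg, m_f = 220,070 − 164,000 = 56,070 kg; Δv = 328×9.80665×ln(3.925) = 3216.6×1.3673 ≈ 4398 m/s.
Stage 3: m₀ = 37,870 kg, m_f = 37,870 − 28,900 = 8,970 kg; Δv = 293×9.80665×ln(4.222) = 2873.3×1.4403 ≈ 4138 m/s.
Total Δv = 4280 + 4398 + 4138 = 12816 m/s.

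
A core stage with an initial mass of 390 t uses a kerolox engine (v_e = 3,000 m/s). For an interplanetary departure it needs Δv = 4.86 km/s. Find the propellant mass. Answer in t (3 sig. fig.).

propellant mass ≈ 313 t

m₀/m_f = exp(Δv / v_e) = exp(4860 / 3000.0) = exp(1.6200) = 5.0531.
m_f = 390 / 5.0531 = 77.1803 t, so propellant = m₀ − m_f = 390 − 77.1803 = 312.8197 t.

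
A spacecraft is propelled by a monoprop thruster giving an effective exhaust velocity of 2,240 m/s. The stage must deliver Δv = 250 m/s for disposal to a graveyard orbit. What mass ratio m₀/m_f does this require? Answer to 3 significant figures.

From the ideal rocket equation, m₀/m_f = exp(Δv / v_e) = exp(250 / 2240.0) = exp(0.1116) = 1.1181.

mass ratio ≈ 1.12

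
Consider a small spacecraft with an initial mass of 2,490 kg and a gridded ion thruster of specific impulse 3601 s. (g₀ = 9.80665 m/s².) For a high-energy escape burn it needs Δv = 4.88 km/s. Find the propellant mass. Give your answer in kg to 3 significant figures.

v_e = Isp · g₀ = 3601 × 9.80665 = 35313.7 m/s.
By the Tsiolkovsky rocket equation, m₀/m_f = exp(Δv / v_e) = exp(4880 / 35313.7) = exp(0.1382) = 1.1482.
m_f = 2,490 / 1.1482 = 2,168.61 kg, so propellant = m₀ − m_f = 2,490 − 2,168.61 = 321.39 kg.

propellant mass ≈ 321 kg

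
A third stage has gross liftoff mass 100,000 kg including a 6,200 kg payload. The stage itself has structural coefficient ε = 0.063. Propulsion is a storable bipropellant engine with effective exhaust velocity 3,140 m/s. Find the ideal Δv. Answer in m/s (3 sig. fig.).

Δv ≈ 6630 m/s

Stage wet mass = m₀ − payload = 100,000 − 6,200 = 93,800 kg.
Stage dry mass = ε × stage wet mass = 0.063 × 93,800 = 5,909.4 kg.
Burnout mass m_f = stage dry + payload = 5,909.4 + 6,200 = 12,109.4 kg.
Δv = v_e · ln(100,000/12,109.4) = 3140.0 × ln(8.258) = 3140.0 × 2.1112 ≈ 6629 m/s.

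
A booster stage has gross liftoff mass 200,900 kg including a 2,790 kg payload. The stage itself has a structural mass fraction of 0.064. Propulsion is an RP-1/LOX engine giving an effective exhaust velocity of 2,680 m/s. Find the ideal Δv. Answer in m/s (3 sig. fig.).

Δv ≈ 6870 m/s

Stage wet mass = m₀ − payload = 200,900 − 2,790 = 198,110 kg.
Stage dry mass = ε × stage wet mass = 0.064 × 198,110 = 12,679 kg.
Burnout mass m_f = stage dry + payload = 12,679 + 2,790 = 15,469 kg.
Rocket equation: Δv = v_e · ln(200,900/15,469) = 2680.0 × ln(12.99) = 2680.0 × 2.5640 ≈ 6871 m/s.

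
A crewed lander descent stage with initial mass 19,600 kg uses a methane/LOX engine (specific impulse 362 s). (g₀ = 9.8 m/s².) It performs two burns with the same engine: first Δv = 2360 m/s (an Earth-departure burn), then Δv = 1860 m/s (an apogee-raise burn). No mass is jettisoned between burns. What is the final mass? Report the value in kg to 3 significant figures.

final mass ≈ 5970 kg

v_e = Isp · g₀ = 362 × 9.8 = 3547.6 m/s.
After the first burn: m = 19600 × exp(−2360/3547.6) = 19600 × 0.51415 = 10,077.3 kg.
After the second burn: m = 10,077.3 × exp(−1860/3547.6) = 10,077.3 × 0.59197 = 5,965.46 kg.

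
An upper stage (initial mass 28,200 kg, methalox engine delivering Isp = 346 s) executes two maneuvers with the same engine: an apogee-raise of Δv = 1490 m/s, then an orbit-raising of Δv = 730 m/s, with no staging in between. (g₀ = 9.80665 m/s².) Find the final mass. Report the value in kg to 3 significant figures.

final mass ≈ 14700 kg

v_e = Isp · g₀ = 346 × 9.80665 = 3393.1 m/s.
After the first burn: m = 28200 × exp(−1490/3393.1) = 28200 × 0.64460 = 18,177.7 kg.
After the second burn: m = 18,177.7 × exp(−730/3393.1) = 18,177.7 × 0.80643 = 14,659 kg.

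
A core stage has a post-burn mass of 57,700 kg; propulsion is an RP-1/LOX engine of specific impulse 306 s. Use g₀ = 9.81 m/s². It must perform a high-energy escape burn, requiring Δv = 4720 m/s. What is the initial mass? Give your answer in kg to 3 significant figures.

v_e = Isp · g₀ = 306 × 9.81 = 3001.9 m/s.
m₀/m_f = exp(Δv / v_e) = exp(4720 / 3001.9) = exp(1.5724) = 4.8180.
m₀ = m_f × 4.8180 = 57,700 × 4.8180 = 277,999 kg.

initial mass ≈ 278000 kg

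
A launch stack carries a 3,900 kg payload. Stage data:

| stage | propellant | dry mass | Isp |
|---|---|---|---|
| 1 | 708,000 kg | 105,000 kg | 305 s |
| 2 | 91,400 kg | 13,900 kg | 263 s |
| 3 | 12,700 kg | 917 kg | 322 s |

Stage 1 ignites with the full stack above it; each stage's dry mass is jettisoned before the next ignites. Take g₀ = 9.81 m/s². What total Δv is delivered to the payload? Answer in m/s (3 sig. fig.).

Ignition mass of stage 1 = 708,000+105,000 + 91,400+13,900 + 12,700+917 + 3,900 = 935,817 kg.
Stage 1: m₀ = 935,817 kg, m_f = 935,817 − 708,000 = 227,817 kg; Δv = 305×9.81×ln(4.108) = 2992.1×1.4129 ≈ 4227 m/s.
Stage 2: m₀ = 122,817 kg, m_f = 122,817 − 91,400 = 31,417 kg; Δv = 263×9.81×ln(3.909) = 2580.0×1.3633 ≈ 3517 m/s.
Stage 3: m₀ = 17,517 kg, m_f = 17,517 − 12,700 = 4,817 kg; Δv = 322×9.81×ln(3.636) = 3158.8×1.2910 ≈ 4078 m/s.
Total Δv = 4227 + 3517 + 4078 = 11822 m/s.

Δv ≈ 11800 m/s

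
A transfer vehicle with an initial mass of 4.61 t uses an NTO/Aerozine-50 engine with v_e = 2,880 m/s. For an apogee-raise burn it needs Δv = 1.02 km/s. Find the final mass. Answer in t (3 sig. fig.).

final mass ≈ 3.24 t

m₀/m_f = exp(Δv / v_e) = exp(1020 / 2880.0) = exp(0.3542) = 1.4250.
m_f = m₀ / 1.4250 = 4.61 / 1.4250 = 3.23509 t.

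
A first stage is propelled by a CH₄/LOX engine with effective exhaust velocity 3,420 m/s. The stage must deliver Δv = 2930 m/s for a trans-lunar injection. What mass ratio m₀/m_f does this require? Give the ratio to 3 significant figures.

mass ratio ≈ 2.36

By the Tsiolkovsky rocket equation, m₀/m_f = exp(Δv / v_e) = exp(2930 / 3420.0) = exp(0.8567) = 2.3554.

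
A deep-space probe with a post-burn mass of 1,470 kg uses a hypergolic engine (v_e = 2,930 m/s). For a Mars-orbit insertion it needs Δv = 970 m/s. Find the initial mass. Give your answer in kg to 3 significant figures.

initial mass ≈ 2050 kg

Using Δv = v_e ln(m₀/m_f): m₀/m_f = exp(Δv / v_e) = exp(970 / 2930.0) = exp(0.3311) = 1.3924.
m₀ = m_f × 1.3924 = 1,470 × 1.3924 = 2,046.83 kg.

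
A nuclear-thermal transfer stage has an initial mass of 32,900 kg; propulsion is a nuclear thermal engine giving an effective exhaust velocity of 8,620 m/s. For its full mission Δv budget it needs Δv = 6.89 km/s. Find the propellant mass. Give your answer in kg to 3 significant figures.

Using Δv = v_e ln(m₀/m_f): m₀/m_f = exp(Δv / v_e) = exp(6890 / 8620.0) = exp(0.7993) = 2.2240.
m_f = 32,900 / 2.2240 = 14,793.2 kg, so propellant = m₀ − m_f = 32,900 − 14,793.2 = 18,106.8 kg.

propellant mass ≈ 18100 kg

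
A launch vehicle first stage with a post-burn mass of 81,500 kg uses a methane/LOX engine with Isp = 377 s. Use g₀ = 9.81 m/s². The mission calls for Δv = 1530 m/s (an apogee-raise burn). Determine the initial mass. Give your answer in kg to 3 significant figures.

initial mass ≈ 123000 kg

v_e = Isp · g₀ = 377 × 9.81 = 3698.4 m/s.
By the Tsiolkovsky rocket equation, m₀/m_f = exp(Δv / v_e) = exp(1530 / 3698.4) = exp(0.4137) = 1.5124.
m₀ = m_f × 1.5124 = 81,500 × 1.5124 = 123,261 kg.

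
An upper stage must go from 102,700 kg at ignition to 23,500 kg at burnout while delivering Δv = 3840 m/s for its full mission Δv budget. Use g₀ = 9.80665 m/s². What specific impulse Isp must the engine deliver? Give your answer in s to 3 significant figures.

Isp ≈ 266 s

ln(m₀/m_f) = ln(102700/23500) = ln(4.37) = 1.4748.
By the Tsiolkovsky rocket equation, v_e = Δv / ln(m₀/m_f) = 3840 / 1.4748 = 2603.7 m/s.
Isp = v_e / g₀ = 2603.7 / 9.80665 = 265.5 s.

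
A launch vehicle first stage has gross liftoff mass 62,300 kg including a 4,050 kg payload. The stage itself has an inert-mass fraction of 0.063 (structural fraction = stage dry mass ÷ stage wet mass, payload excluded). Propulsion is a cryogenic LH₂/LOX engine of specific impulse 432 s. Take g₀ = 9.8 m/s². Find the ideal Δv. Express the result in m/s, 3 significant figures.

Δv ≈ 8840 m/s

Stage wet mass = m₀ − payload = 62,300 − 4,050 = 58,250 kg.
Stage dry mass = ε × stage wet mass = 0.063 × 58,250 = 3,669.75 kg.
Burnout mass m_f = stage dry + payload = 3,669.75 + 4,050 = 7,719.75 kg.
v_e = Isp · g₀ = 432 × 9.8 = 4233.6 m/s.
Δv = v_e · ln(62,300/7,719.75) = 4233.6 × ln(8.07) = 4233.6 × 2.0882 ≈ 8841 m/s.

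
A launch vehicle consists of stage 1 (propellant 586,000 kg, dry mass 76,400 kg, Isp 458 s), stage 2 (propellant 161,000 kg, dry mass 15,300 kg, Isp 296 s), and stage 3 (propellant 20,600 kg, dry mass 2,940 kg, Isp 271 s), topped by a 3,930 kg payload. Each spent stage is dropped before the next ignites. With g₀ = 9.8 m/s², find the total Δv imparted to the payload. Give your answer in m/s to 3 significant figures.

Ignition mass of stage 1 = 586,000+76,400 + 161,000+15,300 + 20,600+2,940 + 3,930 = 866,170 kg.
Stage 1: m₀ = 866,170 kg, m_f = 866,170 − 586,000 = 280,170 kg; Δv = 458×9.8×ln(3.092) = 4488.4×1.1287 ≈ 5066 m/s.
Stage 2: m₀ = 203,770 kg, m_f = 203,770 − 161,000 = 42,770 kg; Δv = 296×9.8×ln(4.764) = 2900.8×1.5612 ≈ 4529 m/s.
Stage 3: m₀ = 27,470 kg, m_f = 27,470 − 20,600 = 6,870 kg; Δv = 271×9.8×ln(3.999) = 2655.8×1.3859 ≈ 3681 m/s.
Total Δv = 5066 + 4529 + 3681 = 13276 m/s.

Δv ≈ 13300 m/s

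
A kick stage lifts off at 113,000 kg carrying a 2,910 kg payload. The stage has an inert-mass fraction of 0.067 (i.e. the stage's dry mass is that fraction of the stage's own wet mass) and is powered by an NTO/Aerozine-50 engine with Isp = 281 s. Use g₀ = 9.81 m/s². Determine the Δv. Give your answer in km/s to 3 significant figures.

Δv ≈ 6.61 km/s

Stage wet mass = m₀ − payload = 113,000 − 2,910 = 110,090 kg.
Stage dry mass = ε × stage wet mass = 0.067 × 110,090 = 7,376.03 kg.
Burnout mass m_f = stage dry + payload = 7,376.03 + 2,910 = 10,286.03 kg.
v_e = Isp · g₀ = 281 × 9.81 = 2756.6 m/s.
Rocket equation: Δv = v_e · ln(113,000/10,286.03) = 2756.6 × ln(10.99) = 2756.6 × 2.3966 ≈ 6606 m/s.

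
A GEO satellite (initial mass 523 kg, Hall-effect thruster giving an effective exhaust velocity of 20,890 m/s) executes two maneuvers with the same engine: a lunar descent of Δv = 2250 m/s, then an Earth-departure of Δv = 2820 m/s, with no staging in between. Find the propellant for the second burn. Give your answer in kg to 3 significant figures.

propellant for the second burn ≈ 59.3 kg

After the first burn: m = 523 × exp(−2250/20890.0) = 523 × 0.89789 = 469.596 kg.
After the second burn: m = 469.596 × exp(−2820/20890.0) = 469.596 × 0.87372 = 410.295 kg.
Second-burn propellant = 469.596 − 410.295 = 59.301 kg.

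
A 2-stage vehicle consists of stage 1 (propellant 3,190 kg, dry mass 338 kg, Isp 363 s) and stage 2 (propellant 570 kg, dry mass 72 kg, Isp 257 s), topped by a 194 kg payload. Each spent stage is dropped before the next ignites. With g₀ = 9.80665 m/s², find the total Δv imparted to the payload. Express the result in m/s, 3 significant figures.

Ignition mass of stage 1 = 3,190+338 + 570+72 + 194 = 4,364 kg.
Stage 1: m₀ = 4,364 kg, m_f = 4,364 − 3,190 = 1,174 kg; Δv = 363×9.80665×ln(3.717) = 3559.8×1.3130 ≈ 4674 m/s.
Stage 2: m₀ = 836 kg, m_f = 836 − 570 = 266 kg; Δv = 257×9.80665×ln(3.143) = 2520.3×1.1451 ≈ 2886 m/s.
Total Δv = 4674 + 2886 = 7560 m/s.

Δv ≈ 7560 m/s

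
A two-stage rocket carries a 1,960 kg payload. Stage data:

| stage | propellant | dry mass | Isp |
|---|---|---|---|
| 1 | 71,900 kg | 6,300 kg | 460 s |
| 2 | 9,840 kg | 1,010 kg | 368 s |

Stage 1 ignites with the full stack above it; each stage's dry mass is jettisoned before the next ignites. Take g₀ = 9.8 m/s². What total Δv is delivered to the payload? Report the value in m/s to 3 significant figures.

Δv ≈ 12300 m/s

Ignition mass of stage 1 = 71,900+6,300 + 9,840+1,010 + 1,960 = 91,010 kg.
Stage 1: m₀ = 91,010 kg, m_f = 91,010 − 71,900 = 19,110 kg; Δv = 460×9.8×ln(4.762) = 4508.0×1.5608 ≈ 7036 m/s.
Stage 2: m₀ = 12,810 kg, m_f = 12,810 − 9,840 = 2,970 kg; Δv = 368×9.8×ln(4.313) = 3606.4×1.4617 ≈ 5271 m/s.
Total Δv = 7036 + 5271 = 12307 m/s.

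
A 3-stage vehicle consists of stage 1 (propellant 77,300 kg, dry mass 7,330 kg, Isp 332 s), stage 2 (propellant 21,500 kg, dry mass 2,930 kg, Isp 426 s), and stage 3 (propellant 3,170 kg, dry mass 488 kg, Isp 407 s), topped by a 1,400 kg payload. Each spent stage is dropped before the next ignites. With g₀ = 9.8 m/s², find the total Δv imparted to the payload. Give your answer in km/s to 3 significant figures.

Δv ≈ 13.1 km/s

Ignition mass of stage 1 = 77,300+7,330 + 21,500+2,930 + 3,170+488 + 1,400 = 114,118 kg.
Stage 1: m₀ = 114,118 kg, m_f = 114,118 − 77,300 = 36,818 kg; Δv = 332×9.8×ln(3.1) = 3253.6×1.1312 ≈ 3681 m/s.
Stage 2: m₀ = 29,488 kg, m_f = 29,488 − 21,500 = 7,988 kg; Δv = 426×9.8×ln(3.692) = 4174.8×1.3060 ≈ 5452 m/s.
Stage 3: m₀ = 5,058 kg, m_f = 5,058 − 3,170 = 1,888 kg; Δv = 407×9.8×ln(2.679) = 3988.6×0.9855 ≈ 3931 m/s.
Total Δv = 3681 + 5452 + 3931 = 13064 m/s.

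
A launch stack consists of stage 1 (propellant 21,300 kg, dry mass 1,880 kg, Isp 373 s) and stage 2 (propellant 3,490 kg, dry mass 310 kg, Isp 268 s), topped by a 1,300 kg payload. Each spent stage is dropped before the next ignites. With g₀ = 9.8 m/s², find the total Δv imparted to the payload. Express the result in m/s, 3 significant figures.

Ignition mass of stage 1 = 21,300+1,880 + 3,490+310 + 1,300 = 28,280 kg.
Stage 1: m₀ = 28,280 kg, m_f = 28,280 − 21,300 = 6,980 kg; Δv = 373×9.8×ln(4.052) = 3655.4×1.3991 ≈ 5114 m/s.
Stage 2: m₀ = 5,100 kg, m_f = 5,100 − 3,490 = 1,610 kg; Δv = 268×9.8×ln(3.168) = 2626.4×1.1530 ≈ 3028 m/s.
Total Δv = 5114 + 3028 = 8142 m/s.

Δv ≈ 8140 m/s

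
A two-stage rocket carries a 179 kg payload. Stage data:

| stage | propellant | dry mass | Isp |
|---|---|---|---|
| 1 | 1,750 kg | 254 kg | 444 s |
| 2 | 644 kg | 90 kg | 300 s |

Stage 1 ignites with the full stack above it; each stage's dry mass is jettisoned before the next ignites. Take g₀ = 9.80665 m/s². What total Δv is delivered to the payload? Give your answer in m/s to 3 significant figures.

Δv ≈ 7580 m/s

Ignition mass of stage 1 = 1,750+254 + 644+90 + 179 = 2,917 kg.
Stage 1: m₀ = 2,917 kg, m_f = 2,917 − 1,750 = 1,167 kg; Δv = 444×9.80665×ln(2.5) = 4354.2×0.9161 ≈ 3989 m/s.
Stage 2: m₀ = 913 kg, m_f = 913 − 644 = 269 kg; Δv = 300×9.80665×ln(3.394) = 2942.0×1.2220 ≈ 3595 m/s.
Total Δv = 3989 + 3595 = 7584 m/s.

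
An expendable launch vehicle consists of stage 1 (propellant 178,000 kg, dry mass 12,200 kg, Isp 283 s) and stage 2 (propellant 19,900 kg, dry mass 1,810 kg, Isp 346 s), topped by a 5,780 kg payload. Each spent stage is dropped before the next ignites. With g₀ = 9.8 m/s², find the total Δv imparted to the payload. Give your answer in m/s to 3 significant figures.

Ignition mass of stage 1 = 178,000+12,200 + 19,900+1,810 + 5,780 = 217,690 kg.
Stage 1: m₀ = 217,690 kg, m_f = 217,690 − 178,000 = 39,690 kg; Δv = 283×9.8×ln(5.485) = 2773.4×1.7020 ≈ 4720 m/s.
Stage 2: m₀ = 27,490 kg, m_f = 27,490 − 19,900 = 7,590 kg; Δv = 346×9.8×ln(3.622) = 3390.8×1.2870 ≈ 4364 m/s.
Total Δv = 4720 + 4364 = 9084 m/s.

Δv ≈ 9080 m/s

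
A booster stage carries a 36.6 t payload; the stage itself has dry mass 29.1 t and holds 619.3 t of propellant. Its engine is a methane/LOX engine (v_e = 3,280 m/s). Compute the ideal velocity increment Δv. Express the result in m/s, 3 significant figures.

m₀ = payload + dry + propellant = 36.6 + 29.1 + 619.3 = 685 t.
m_f = payload + dry = 36.6 + 29.1 = 65.7 t.
Rocket equation: Δv = v_e · ln(m₀/m_f) = 3280.0 × ln(10.43) = 3280.0 × 2.3443 ≈ 7689.4 m/s.

Δv ≈ 7690 m/s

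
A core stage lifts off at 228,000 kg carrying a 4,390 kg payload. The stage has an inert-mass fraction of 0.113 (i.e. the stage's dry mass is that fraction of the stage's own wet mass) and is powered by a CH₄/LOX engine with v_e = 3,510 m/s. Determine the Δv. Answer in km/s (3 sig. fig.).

Δv ≈ 7.16 km/s

Stage wet mass = m₀ − payload = 228,000 − 4,390 = 223,610 kg.
Stage dry mass = ε × stage wet mass = 0.113 × 223,610 = 25,267.9 kg.
Burnout mass m_f = stage dry + payload = 25,267.9 + 4,390 = 29,657.9 kg.
Rocket equation: Δv = v_e · ln(228,000/29,657.9) = 3510.0 × ln(7.688) = 3510.0 × 2.0396 ≈ 7159 m/s.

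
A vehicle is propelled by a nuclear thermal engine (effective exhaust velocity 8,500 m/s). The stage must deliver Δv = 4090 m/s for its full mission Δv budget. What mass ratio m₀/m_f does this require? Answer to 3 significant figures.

mass ratio ≈ 1.62

By the Tsiolkovsky rocket equation, m₀/m_f = exp(Δv / v_e) = exp(4090 / 8500.0) = exp(0.4812) = 1.6180.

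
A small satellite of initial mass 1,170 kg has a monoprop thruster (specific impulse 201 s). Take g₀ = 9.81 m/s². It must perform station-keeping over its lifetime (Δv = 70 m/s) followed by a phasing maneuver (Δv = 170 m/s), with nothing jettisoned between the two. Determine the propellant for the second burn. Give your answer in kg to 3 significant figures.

v_e = Isp · g₀ = 201 × 9.81 = 1971.8 m/s.
After the first burn: m = 1170 × exp(−70/1971.8) = 1170 × 0.96512 = 1,129.19 kg.
After the second burn: m = 1,129.19 × exp(−170/1971.8) = 1,129.19 × 0.91740 = 1,035.92 kg.
Second-burn propellant = 1,129.19 − 1,035.92 = 93.27 kg.

propellant for the second burn ≈ 93.3 kg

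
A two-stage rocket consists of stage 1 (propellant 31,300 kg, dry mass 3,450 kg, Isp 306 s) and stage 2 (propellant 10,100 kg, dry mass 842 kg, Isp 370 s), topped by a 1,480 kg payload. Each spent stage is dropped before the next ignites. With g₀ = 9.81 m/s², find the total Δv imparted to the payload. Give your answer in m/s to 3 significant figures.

Ignition mass of stage 1 = 31,300+3,450 + 10,100+842 + 1,480 = 47,172 kg.
Stage 1: m₀ = 47,172 kg, m_f = 47,172 − 31,300 = 15,872 kg; Δv = 306×9.81×ln(2.972) = 3001.9×1.0892 ≈ 3270 m/s.
Stage 2: m₀ = 12,422 kg, m_f = 12,422 − 10,100 = 2,322 kg; Δv = 370×9.81×ln(5.35) = 3629.7×1.6770 ≈ 6087 m/s.
Total Δv = 3270 + 6087 = 9357 m/s.

Δv ≈ 9360 m/s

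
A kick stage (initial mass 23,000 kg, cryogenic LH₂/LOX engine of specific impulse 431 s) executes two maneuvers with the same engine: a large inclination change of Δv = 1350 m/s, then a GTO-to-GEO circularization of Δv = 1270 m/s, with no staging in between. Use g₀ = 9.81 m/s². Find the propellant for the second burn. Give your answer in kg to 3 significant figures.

v_e = Isp · g₀ = 431 × 9.81 = 4228.1 m/s.
After the first burn: m = 23000 × exp(−1350/4228.1) = 23000 × 0.72666 = 16,713.2 kg.
After the second burn: m = 16,713.2 × exp(−1270/4228.1) = 16,713.2 × 0.74054 = 12,376.8 kg.
Second-burn propellant = 16,713.2 − 12,376.8 = 4,336.4 kg.

propellant for the second burn ≈ 4340 kg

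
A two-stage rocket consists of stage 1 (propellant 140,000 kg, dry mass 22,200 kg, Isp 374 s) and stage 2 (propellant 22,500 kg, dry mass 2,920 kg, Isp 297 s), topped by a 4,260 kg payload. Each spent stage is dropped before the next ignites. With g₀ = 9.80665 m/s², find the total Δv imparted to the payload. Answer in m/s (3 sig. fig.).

Ignition mass of stage 1 = 140,000+22,200 + 22,500+2,920 + 4,260 = 191,880 kg.
Stage 1: m₀ = 191,880 kg, m_f = 191,880 − 140,000 = 51,880 kg; Δv = 374×9.80665×ln(3.699) = 3667.7×1.3079 ≈ 4797 m/s.
Stage 2: m₀ = 29,680 kg, m_f = 29,680 − 22,500 = 7,180 kg; Δv = 297×9.80665×ln(4.134) = 2912.6×1.4192 ≈ 4133 m/s.
Total Δv = 4797 + 4133 = 8930 m/s.

Δv ≈ 8930 m/s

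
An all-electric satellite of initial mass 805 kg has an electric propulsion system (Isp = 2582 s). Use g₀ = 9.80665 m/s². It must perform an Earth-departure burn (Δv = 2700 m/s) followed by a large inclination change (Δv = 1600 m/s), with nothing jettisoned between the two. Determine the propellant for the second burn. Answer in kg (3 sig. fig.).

propellant for the second burn ≈ 44.3 kg

v_e = Isp · g₀ = 2582 × 9.80665 = 25320.8 m/s.
After the first burn: m = 805 × exp(−2700/25320.8) = 805 × 0.89886 = 723.582 kg.
After the second burn: m = 723.582 × exp(−1600/25320.8) = 723.582 × 0.93877 = 679.277 kg.
Second-burn propellant = 723.582 − 679.277 = 44.305 kg.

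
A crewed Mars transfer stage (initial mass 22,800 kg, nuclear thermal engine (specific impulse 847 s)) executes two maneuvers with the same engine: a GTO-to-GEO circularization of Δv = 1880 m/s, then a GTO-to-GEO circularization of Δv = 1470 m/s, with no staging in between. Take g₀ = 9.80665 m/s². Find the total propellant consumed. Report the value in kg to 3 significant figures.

total propellant consumed ≈ 7570 kg

v_e = Isp · g₀ = 847 × 9.80665 = 8306.2 m/s.
After the first burn: m = 22800 × exp(−1880/8306.2) = 22800 × 0.79745 = 18,181.9 kg.
After the second burn: m = 18,181.9 × exp(−1470/8306.2) = 18,181.9 × 0.83780 = 15,232.8 kg.
Total propellant = m₀ − m_final = 22800 − 15,232.8 = 7,567.2 kg.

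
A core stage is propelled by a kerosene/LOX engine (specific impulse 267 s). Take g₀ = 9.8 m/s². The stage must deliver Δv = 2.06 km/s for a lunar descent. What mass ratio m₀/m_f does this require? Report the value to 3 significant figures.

mass ratio ≈ 2.20

v_e = Isp · g₀ = 267 × 9.8 = 2616.6 m/s.
By the Tsiolkovsky rocket equation, m₀/m_f = exp(Δv / v_e) = exp(2060 / 2616.6) = exp(0.7873) = 2.1974.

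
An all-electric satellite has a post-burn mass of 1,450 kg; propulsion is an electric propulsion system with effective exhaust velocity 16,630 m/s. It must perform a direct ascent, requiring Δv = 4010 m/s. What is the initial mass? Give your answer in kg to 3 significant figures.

Using Δv = v_e ln(m₀/m_f): m₀/m_f = exp(Δv / v_e) = exp(4010 / 16630.0) = exp(0.2411) = 1.2727.
m₀ = m_f × 1.2727 = 1,450 × 1.2727 = 1,845.42 kg.

initial mass ≈ 1850 kg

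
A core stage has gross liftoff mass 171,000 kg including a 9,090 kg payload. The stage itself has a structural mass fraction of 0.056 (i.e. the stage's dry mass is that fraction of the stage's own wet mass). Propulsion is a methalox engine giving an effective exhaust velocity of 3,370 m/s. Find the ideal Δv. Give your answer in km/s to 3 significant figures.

Δv ≈ 7.56 km/s

Stage wet mass = m₀ − payload = 171,000 − 9,090 = 161,910 kg.
Stage dry mass = ε × stage wet mass = 0.056 × 161,910 = 9,066.96 kg.
Burnout mass m_f = stage dry + payload = 9,066.96 + 9,090 = 18,156.96 kg.
From the ideal rocket equation, Δv = v_e · ln(171,000/18,156.96) = 3370.0 × ln(9.418) = 3370.0 × 2.2426 ≈ 7558 m/s.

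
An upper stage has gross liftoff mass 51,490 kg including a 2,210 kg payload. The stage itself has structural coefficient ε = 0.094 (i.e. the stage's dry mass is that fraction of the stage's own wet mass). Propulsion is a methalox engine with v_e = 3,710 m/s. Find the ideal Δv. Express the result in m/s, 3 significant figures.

Stage wet mass = m₀ − payload = 51,490 − 2,210 = 49,280 kg.
Stage dry mass = ε × stage wet mass = 0.094 × 49,280 = 4,632.32 kg.
Burnout mass m_f = stage dry + payload = 4,632.32 + 2,210 = 6,842.32 kg.
Δv = v_e · ln(51,490/6,842.32) = 3710.0 × ln(7.525) = 3710.0 × 2.0183 ≈ 7488 m/s.

Δv ≈ 7490 m/s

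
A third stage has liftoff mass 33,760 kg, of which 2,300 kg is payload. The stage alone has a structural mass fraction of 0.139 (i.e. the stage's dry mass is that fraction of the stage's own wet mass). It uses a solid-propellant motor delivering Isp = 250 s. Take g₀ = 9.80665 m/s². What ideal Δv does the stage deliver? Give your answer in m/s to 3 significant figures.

Δv ≈ 3970 m/s

Stage wet mass = m₀ − payload = 33,760 − 2,300 = 31,460 kg.
Stage dry mass = ε × stage wet mass = 0.139 × 31,460 = 4,372.94 kg.
Burnout mass m_f = stage dry + payload = 4,372.94 + 2,300 = 6,672.94 kg.
v_e = Isp · g₀ = 250 × 9.80665 = 2451.7 m/s.
By the Tsiolkovsky rocket equation, Δv = v_e · ln(33,760/6,672.94) = 2451.7 × ln(5.059) = 2451.7 × 1.6212 ≈ 3975 m/s.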